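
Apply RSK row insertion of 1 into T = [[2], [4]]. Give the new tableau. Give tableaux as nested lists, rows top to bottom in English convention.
[[1], [2], [4]]

In row 1, 1 replaces 2 (the leftmost entry greater than 1); 2 is bumped to row 2. In row 2, 2 replaces 4 (the leftmost entry greater than 2); 4 is bumped to row 3. 4 starts a new row 3. The new tableau is [[1], [2], [4]].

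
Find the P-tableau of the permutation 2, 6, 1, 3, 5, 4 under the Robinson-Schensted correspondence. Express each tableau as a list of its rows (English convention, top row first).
Insert 2: appended to row 1. P = [[2]].
Insert 6: appended to row 1. P = [[2, 6]].
Insert 1: 1 bumps 2 from row 1; 2 starts row 2. P = [[1, 6], [2]].
Insert 3: 3 bumps 6 from row 1; 6 appends to row 2. P = [[1, 3], [2, 6]].
Insert 5: appended to row 1. P = [[1, 3, 5], [2, 6]].
Insert 4: 4 bumps 5 from row 1; 5 bumps 6 from row 2; 6 starts row 3. P = [[1, 3, 4], [2, 5], [6]].

So P = [[1, 3, 4], [2, 5], [6]].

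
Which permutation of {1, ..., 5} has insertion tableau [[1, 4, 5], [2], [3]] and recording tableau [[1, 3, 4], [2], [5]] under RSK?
Reverse the RSK construction: for i from n down to 1, find the cell of Q containing i, remove the entry at that cell from P, and reverse-bump it up through P; the value ejected from row 1 is w(i).

Step i=5: Q has 5 at row 3, column 1; remove 3 from row 3 of P and reverse-bump: 3 enters row 2 and ejects 2; 2 enters row 1 and ejects 1. So w(5) = 1. P is now [[2, 4, 5], [3]].
Step i=4: Q has 4 at row 1, column 3; remove that cell from P, ejecting 5. So w(4) = 5. P is now [[2, 4], [3]].
Step i=3: Q has 3 at row 1, column 2; remove that cell from P, ejecting 4. So w(3) = 4. P is now [[2], [3]].
Step i=2: Q has 2 at row 2, column 1; remove 3 from row 2 of P and reverse-bump: 3 enters row 1 and ejects 2. So w(2) = 2. P is now [[3]].
Step i=1: Q has 1 at row 1, column 1; remove that cell from P, ejecting 3. So w(1) = 3. P is now [].

So w = 3 2 4 5 1.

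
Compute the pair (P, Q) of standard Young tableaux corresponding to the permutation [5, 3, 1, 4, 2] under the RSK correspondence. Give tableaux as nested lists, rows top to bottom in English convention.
Insert each entry of the permutation into P by Schensted row insertion, recording in Q the position of each new cell.

Insert 5: appended to row 1. P = [[5]], Q = [[1]].
Insert 3: 3 bumps 5 from row 1; 5 starts row 2. P = [[3], [5]], Q = [[1], [2]].
Insert 1: 1 bumps 3 from row 1; 3 bumps 5 from row 2; 5 starts row 3. P = [[1], [3], [5]], Q = [[1], [2], [3]].
Insert 4: appended to row 1. P = [[1, 4], [3], [5]], Q = [[1, 4], [2], [3]].
Insert 2: 2 bumps 4 from row 1; 4 appends to row 2. P = [[1, 2], [3, 4], [5]], Q = [[1, 4], [2, 5], [3]].

So P = [[1, 2], [3, 4], [5]], Q = [[1, 4], [2, 5], [3]].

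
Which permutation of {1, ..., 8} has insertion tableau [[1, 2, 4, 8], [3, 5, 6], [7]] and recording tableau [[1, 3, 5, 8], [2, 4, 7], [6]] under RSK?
Reverse the RSK construction: for i from n down to 1, find the cell of Q containing i, remove the entry at that cell from P, and reverse-bump it up through P; the value ejected from row 1 is w(i).

Step i=8: Q has 8 at row 1, column 4; remove that cell from P, ejecting 8. So w(8) = 8. P is now [[1, 2, 4], [3, 5, 6], [7]].
Step i=7: Q has 7 at row 2, column 3; remove 6 from row 2 of P and reverse-bump: 6 enters row 1 and ejects 4. So w(7) = 4. P is now [[1, 2, 6], [3, 5], [7]].
Step i=6: Q has 6 at row 3, column 1; remove 7 from row 3 of P and reverse-bump: 7 enters row 2 and ejects 5; 5 enters row 1 and ejects 2. So w(6) = 2. P is now [[1, 5, 6], [3, 7]].
Step i=5: Q has 5 at row 1, column 3; remove that cell from P, ejecting 6. So w(5) = 6. P is now [[1, 5], [3, 7]].
Step i=4: Q has 4 at row 2, column 2; remove 7 from row 2 of P and reverse-bump: 7 enters row 1 and ejects 5. So w(4) = 5. P is now [[1, 7], [3]].
Step i=3: Q has 3 at row 1, column 2; remove that cell from P, ejecting 7. So w(3) = 7. P is now [[1], [3]].
Step i=2: Q has 2 at row 2, column 1; remove 3 from row 2 of P and reverse-bump: 3 enters row 1 and ejects 1. So w(2) = 1. P is now [[3]].
Step i=1: Q has 1 at row 1, column 1; remove that cell from P, ejecting 3. So w(1) = 3. P is now [].

So w = 3 1 7 5 6 2 4 8.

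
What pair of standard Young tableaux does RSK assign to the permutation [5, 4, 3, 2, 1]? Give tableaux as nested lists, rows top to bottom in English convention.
Insert each entry of the permutation into P by Schensted row insertion, recording in Q the position of each new cell.

Insert 5: appended to row 1. P = [[5]], Q = [[1]].
Insert 4: 4 bumps 5 from row 1; 5 starts row 2. P = [[4], [5]], Q = [[1], [2]].
Insert 3: 3 bumps 4 from row 1; 4 bumps 5 from row 2; 5 starts row 3. P = [[3], [4], [5]], Q = [[1], [2], [3]].
Insert 2: 2 bumps 3 from row 1; 3 bumps 4 from row 2; 4 bumps 5 from row 3; 5 starts row 4. P = [[2], [3], [4], [5]], Q = [[1], [2], [3], [4]].
Insert 1: 1 bumps 2 from row 1; 2 bumps 3 from row 2; 3 bumps 4 from row 3; 4 bumps 5 from row 4; 5 starts row 5. P = [[1], [2], [3], [4], [5]], Q = [[1], [2], [3], [4], [5]].

So P = [[1], [2], [3], [4], [5]], Q = [[1], [2], [3], [4], [5]].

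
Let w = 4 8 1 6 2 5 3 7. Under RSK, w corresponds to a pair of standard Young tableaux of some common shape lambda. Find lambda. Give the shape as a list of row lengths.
Row-insert each entry into an empty tableau.

After inserting 4: P = [[4]].
After inserting 8: P = [[4, 8]].
After inserting 1: P = [[1, 8], [4]].
After inserting 6: P = [[1, 6], [4, 8]].
After inserting 2: P = [[1, 2], [4, 6], [8]].
After inserting 5: P = [[1, 2, 5], [4, 6], [8]].
After inserting 3: P = [[1, 2, 3], [4, 5], [6], [8]].
After inserting 7: P = [[1, 2, 3, 7], [4, 5], [6], [8]].

The final insertion tableau P = [[1, 2, 3, 7], [4, 5], [6], [8]] has shape [4, 2, 1, 1].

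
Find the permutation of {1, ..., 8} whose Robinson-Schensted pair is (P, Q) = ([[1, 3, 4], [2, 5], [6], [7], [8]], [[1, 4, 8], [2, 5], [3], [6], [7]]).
8 2 1 7 6 5 3 4

Reverse the RSK construction: for i from n down to 1, find the cell of Q containing i, remove the entry at that cell from P, and reverse-bump it up through P; the value ejected from row 1 is w(i).

Step i=8: Q has 8 at row 1, column 3; remove that cell from P, ejecting 4. So w(8) = 4. P is now [[1, 3], [2, 5], [6], [7], [8]].
Step i=7: Q has 7 at row 5, column 1; remove 8 from row 5 of P and reverse-bump: 8 enters row 4 and ejects 7; 7 enters row 3 and ejects 6; 6 enters row 2 and ejects 5; 5 enters row 1 and ejects 3. So w(7) = 3. P is now [[1, 5], [2, 6], [7], [8]].
Step i=6: Q has 6 at row 4, column 1; remove 8 from row 4 of P and reverse-bump: 8 enters row 3 and ejects 7; 7 enters row 2 and ejects 6; 6 enters row 1 and ejects 5. So w(6) = 5. P is now [[1, 6], [2, 7], [8]].
Step i=5: Q has 5 at row 2, column 2; remove 7 from row 2 of P and reverse-bump: 7 enters row 1 and ejects 6. So w(5) = 6. P is now [[1, 7], [2], [8]].
Step i=4: Q has 4 at row 1, column 2; remove that cell from P, ejecting 7. So w(4) = 7. P is now [[1], [2], [8]].
Step i=3: Q has 3 at row 3, column 1; remove 8 from row 3 of P and reverse-bump: 8 enters row 2 and ejects 2; 2 enters row 1 and ejects 1. So w(3) = 1. P is now [[2], [8]].
Step i=2: Q has 2 at row 2, column 1; remove 8 from row 2 of P and reverse-bump: 8 enters row 1 and ejects 2. So w(2) = 2. P is now [[8]].
Step i=1: Q has 1 at row 1, column 1; remove that cell from P, ejecting 8. So w(1) = 8. P is now [].

So w = 8 2 1 7 6 5 3 4.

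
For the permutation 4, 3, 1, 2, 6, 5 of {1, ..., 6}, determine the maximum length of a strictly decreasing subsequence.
3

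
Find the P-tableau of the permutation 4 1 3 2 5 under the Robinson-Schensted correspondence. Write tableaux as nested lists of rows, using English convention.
Insert 4: appended to row 1. P = [[4]].
Insert 1: 1 bumps 4 from row 1; 4 starts row 2. P = [[1], [4]].
Insert 3: appended to row 1. P = [[1, 3], [4]].
Insert 2: 2 bumps 3 from row 1; 3 bumps 4 from row 2; 4 starts row 3. P = [[1, 2], [3], [4]].
Insert 5: appended to row 1. P = [[1, 2, 5], [3], [4]].

So P = [[1, 2, 5], [3], [4]].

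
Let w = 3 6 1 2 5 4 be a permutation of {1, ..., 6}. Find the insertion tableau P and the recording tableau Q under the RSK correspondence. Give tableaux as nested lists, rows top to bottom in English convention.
Insert each entry of the permutation into P by Schensted row insertion, recording in Q the position of each new cell.

Insert 3: appended to row 1. P = [[3]].
Insert 6: appended to row 1. P = [[3, 6]].
Insert 1: 1 bumps 3 from row 1; 3 starts row 2. P = [[1, 6], [3]].
Insert 2: 2 bumps 6 from row 1; 6 appends to row 2. P = [[1, 2], [3, 6]].
Insert 5: appended to row 1. P = [[1, 2, 5], [3, 6]].
Insert 4: 4 bumps 5 from row 1; 5 bumps 6 from row 2; 6 starts row 3. P = [[1, 2, 4], [3, 5], [6]].

So P = [[1, 2, 4], [3, 5], [6]], Q = [[1, 2, 5], [3, 4], [6]].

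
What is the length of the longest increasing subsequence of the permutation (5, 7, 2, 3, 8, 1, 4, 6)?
4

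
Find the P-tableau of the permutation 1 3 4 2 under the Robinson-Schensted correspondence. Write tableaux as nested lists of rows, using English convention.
P = [[1, 2, 4], [3]]

Insert 1: appended to row 1. P = [[1]].
Insert 3: appended to row 1. P = [[1, 3]].
Insert 4: appended to row 1. P = [[1, 3, 4]].
Insert 2: 2 bumps 3 from row 1; 3 starts row 2. P = [[1, 2, 4], [3]].

So P = [[1, 2, 4], [3]].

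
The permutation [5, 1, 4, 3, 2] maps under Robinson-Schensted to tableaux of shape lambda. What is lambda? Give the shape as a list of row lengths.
[2, 1, 1, 1]

Row-insert each entry into an empty tableau.

After inserting 5: P = [[5]].
After inserting 1: P = [[1], [5]].
After inserting 4: P = [[1, 4], [5]].
After inserting 3: P = [[1, 3], [4], [5]].
After inserting 2: P = [[1, 2], [3], [4], [5]].

The final insertion tableau P = [[1, 2], [3], [4], [5]] has shape [2, 1, 1, 1].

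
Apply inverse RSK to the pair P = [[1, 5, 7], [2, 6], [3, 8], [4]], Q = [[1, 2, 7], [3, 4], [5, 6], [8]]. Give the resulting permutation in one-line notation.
4 8 3 6 2 5 7 1

Reverse the RSK construction: for i from n down to 1, find the cell of Q containing i, remove the entry at that cell from P, and reverse-bump it up through P; the value ejected from row 1 is w(i).

Step i=8: Q has 8 at row 4, column 1; remove 4 from row 4 of P and reverse-bump: 4 enters row 3 and ejects 3; 3 enters row 2 and ejects 2; 2 enters row 1 and ejects 1. So w(8) = 1. P is now [[2, 5, 7], [3, 6], [4, 8]].
Step i=7: Q has 7 at row 1, column 3; remove that cell from P, ejecting 7. So w(7) = 7. P is now [[2, 5], [3, 6], [4, 8]].
Step i=6: Q has 6 at row 3, column 2; remove 8 from row 3 of P and reverse-bump: 8 enters row 2 and ejects 6; 6 enters row 1 and ejects 5. So w(6) = 5. P is now [[2, 6], [3, 8], [4]].
Step i=5: Q has 5 at row 3, column 1; remove 4 from row 3 of P and reverse-bump: 4 enters row 2 and ejects 3; 3 enters row 1 and ejects 2. So w(5) = 2. P is now [[3, 6], [4, 8]].
Step i=4: Q has 4 at row 2, column 2; remove 8 from row 2 of P and reverse-bump: 8 enters row 1 and ejects 6. So w(4) = 6. P is now [[3, 8], [4]].
Step i=3: Q has 3 at row 2, column 1; remove 4 from row 2 of P and reverse-bump: 4 enters row 1 and ejects 3. So w(3) = 3. P is now [[4, 8]].
Step i=2: Q has 2 at row 1, column 2; remove that cell from P, ejecting 8. So w(2) = 8. P is now [[4]].
Step i=1: Q has 1 at row 1, column 1; remove that cell from P, ejecting 4. So w(1) = 4. P is now [].

So w = 4 8 3 6 2 5 7 1.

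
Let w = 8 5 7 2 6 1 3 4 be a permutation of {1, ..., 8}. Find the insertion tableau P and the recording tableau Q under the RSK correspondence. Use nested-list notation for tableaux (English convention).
Insert each entry of the permutation into P by Schensted row insertion, recording in Q the position of each new cell.

Insert 8: appended to row 1. P = [[8]], Q = [[1]].
Insert 5: 5 bumps 8 from row 1; 8 starts row 2. P = [[5], [8]], Q = [[1], [2]].
Insert 7: appended to row 1. P = [[5, 7], [8]], Q = [[1, 3], [2]].
Insert 2: 2 bumps 5 from row 1; 5 bumps 8 from row 2; 8 starts row 3. P = [[2, 7], [5], [8]], Q = [[1, 3], [2], [4]].
Insert 6: 6 bumps 7 from row 1; 7 appends to row 2. P = [[2, 6], [5, 7], [8]], Q = [[1, 3], [2, 5], [4]].
Insert 1: 1 bumps 2 from row 1; 2 bumps 5 from row 2; 5 bumps 8 from row 3; 8 starts row 4. P = [[1, 6], [2, 7], [5], [8]], Q = [[1, 3], [2, 5], [4], [6]].
Insert 3: 3 bumps 6 from row 1; 6 bumps 7 from row 2; 7 appends to row 3. P = [[1, 3], [2, 6], [5, 7], [8]], Q = [[1, 3], [2, 5], [4, 7], [6]].
Insert 4: appended to row 1. P = [[1, 3, 4], [2, 6], [5, 7], [8]], Q = [[1, 3, 8], [2, 5], [4, 7], [6]].

So P = [[1, 3, 4], [2, 6], [5, 7], [8]], Q = [[1, 3, 8], [2, 5], [4, 7], [6]].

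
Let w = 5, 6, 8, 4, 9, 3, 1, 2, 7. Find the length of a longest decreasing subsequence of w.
4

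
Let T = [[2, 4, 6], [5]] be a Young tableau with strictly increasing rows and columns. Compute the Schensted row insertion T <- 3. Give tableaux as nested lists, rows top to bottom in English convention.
In row 1, 3 replaces 4 (the leftmost entry greater than 3); 4 is bumped to row 2. In row 2, 4 replaces 5 (the leftmost entry greater than 4); 5 is bumped to row 3. 5 starts a new row 3. The new tableau is [[2, 3, 6], [4], [5]].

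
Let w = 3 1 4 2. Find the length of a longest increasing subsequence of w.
2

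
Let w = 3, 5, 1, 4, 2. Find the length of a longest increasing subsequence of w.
2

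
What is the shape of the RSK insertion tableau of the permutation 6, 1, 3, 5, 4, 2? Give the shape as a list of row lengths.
[3, 1, 1, 1]

Row-insert each entry into an empty tableau.

After inserting 6: P = [[6]].
After inserting 1: P = [[1], [6]].
After inserting 3: P = [[1, 3], [6]].
After inserting 5: P = [[1, 3, 5], [6]].
After inserting 4: P = [[1, 3, 4], [5], [6]].
After inserting 2: P = [[1, 2, 4], [3], [5], [6]].

The final insertion tableau P = [[1, 2, 4], [3], [5], [6]] has shape [3, 1, 1, 1].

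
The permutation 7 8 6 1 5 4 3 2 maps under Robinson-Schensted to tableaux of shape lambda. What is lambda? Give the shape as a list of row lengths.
Row-insert each entry into an empty tableau.

After inserting 7: P = [[7]].
After inserting 8: P = [[7, 8]].
After inserting 6: P = [[6, 8], [7]].
After inserting 1: P = [[1, 8], [6], [7]].
After inserting 5: P = [[1, 5], [6, 8], [7]].
After inserting 4: P = [[1, 4], [5, 8], [6], [7]].
After inserting 3: P = [[1, 3], [4, 8], [5], [6], [7]].
After inserting 2: P = [[1, 2], [3, 8], [4], [5], [6], [7]].

The final insertion tableau P = [[1, 2], [3, 8], [4], [5], [6], [7]] has shape [2, 2, 1, 1, 1, 1].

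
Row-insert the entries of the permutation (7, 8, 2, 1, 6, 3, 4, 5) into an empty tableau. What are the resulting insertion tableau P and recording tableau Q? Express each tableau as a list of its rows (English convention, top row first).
P = [[1, 3, 4, 5], [2, 6], [7, 8]], Q = [[1, 2, 7, 8], [3, 5], [4, 6]]

Insert each entry of the permutation into P by Schensted row insertion, recording in Q the position of each new cell.

Insert 7: appended to row 1. P = [[7]].
Insert 8: appended to row 1. P = [[7, 8]].
Insert 2: 2 bumps 7 from row 1; 7 starts row 2. P = [[2, 8], [7]].
Insert 1: 1 bumps 2 from row 1; 2 bumps 7 from row 2; 7 starts row 3. P = [[1, 8], [2], [7]].
Insert 6: 6 bumps 8 from row 1; 8 appends to row 2. P = [[1, 6], [2, 8], [7]].
Insert 3: 3 bumps 6 from row 1; 6 bumps 8 from row 2; 8 appends to row 3. P = [[1, 3], [2, 6], [7, 8]].
Insert 4: appended to row 1. P = [[1, 3, 4], [2, 6], [7, 8]].
Insert 5: appended to row 1. P = [[1, 3, 4, 5], [2, 6], [7, 8]].

So P = [[1, 3, 4, 5], [2, 6], [7, 8]], Q = [[1, 2, 7, 8], [3, 5], [4, 6]].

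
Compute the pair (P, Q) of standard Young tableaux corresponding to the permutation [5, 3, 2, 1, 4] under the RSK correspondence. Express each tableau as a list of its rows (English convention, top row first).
P = [[1, 4], [2], [3], [5]], Q = [[1, 5], [2], [3], [4]]

Insert each entry of the permutation into P by Schensted row insertion, recording in Q the position of each new cell.

Insert 5: appended to row 1. P = [[5]], Q = [[1]].
Insert 3: 3 bumps 5 from row 1; 5 starts row 2. P = [[3], [5]], Q = [[1], [2]].
Insert 2: 2 bumps 3 from row 1; 3 bumps 5 from row 2; 5 starts row 3. P = [[2], [3], [5]], Q = [[1], [2], [3]].
Insert 1: 1 bumps 2 from row 1; 2 bumps 3 from row 2; 3 bumps 5 from row 3; 5 starts row 4. P = [[1], [2], [3], [5]], Q = [[1], [2], [3], [4]].
Insert 4: appended to row 1. P = [[1, 4], [2], [3], [5]], Q = [[1, 5], [2], [3], [4]].

So P = [[1, 4], [2], [3], [5]], Q = [[1, 5], [2], [3], [4]].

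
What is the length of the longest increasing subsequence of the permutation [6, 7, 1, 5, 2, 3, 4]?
4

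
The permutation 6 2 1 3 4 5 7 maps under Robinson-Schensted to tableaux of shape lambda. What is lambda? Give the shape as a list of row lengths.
[5, 1, 1]

RSK row insertion gives P = [[1, 3, 4, 5, 7], [2], [6]], which has shape [5, 1, 1].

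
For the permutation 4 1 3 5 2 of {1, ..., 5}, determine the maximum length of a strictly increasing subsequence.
3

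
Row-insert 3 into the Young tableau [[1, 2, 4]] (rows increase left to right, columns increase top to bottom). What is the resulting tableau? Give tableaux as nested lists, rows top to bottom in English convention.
[[1, 2, 3], [4]]

In row 1, 3 replaces 4 (the leftmost entry greater than 3); 4 is bumped to row 2. 4 starts a new row 2. The new tableau is [[1, 2, 3], [4]].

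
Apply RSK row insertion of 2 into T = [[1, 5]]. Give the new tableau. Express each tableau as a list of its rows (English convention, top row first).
In row 1, 2 replaces 5 (the leftmost entry greater than 2); 5 is bumped to row 2. 5 starts a new row 2. The new tableau is [[1, 2], [5]].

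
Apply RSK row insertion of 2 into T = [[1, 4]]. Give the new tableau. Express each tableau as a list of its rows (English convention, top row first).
[[1, 2], [4]]

In row 1, 2 replaces 4 (the leftmost entry greater than 2); 4 is bumped to row 2. 4 starts a new row 2. The new tableau is [[1, 2], [4]].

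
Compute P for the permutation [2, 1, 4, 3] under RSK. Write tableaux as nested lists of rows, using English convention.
Insert 2: appended to row 1. P = [[2]].
Insert 1: 1 bumps 2 from row 1; 2 starts row 2. P = [[1], [2]].
Insert 4: appended to row 1. P = [[1, 4], [2]].
Insert 3: 3 bumps 4 from row 1; 4 appends to row 2. P = [[1, 3], [2, 4]].

So P = [[1, 3], [2, 4]].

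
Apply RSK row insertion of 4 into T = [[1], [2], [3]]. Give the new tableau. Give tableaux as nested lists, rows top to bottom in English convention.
[[1, 4], [2], [3]]

4 is larger than every entry of row 1, so it is appended to row 1. The new tableau is [[1, 4], [2], [3]].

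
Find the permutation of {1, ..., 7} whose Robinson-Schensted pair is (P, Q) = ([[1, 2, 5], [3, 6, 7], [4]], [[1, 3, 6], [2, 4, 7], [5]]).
Reverse RSK: for i = n, n-1, ..., 1, locate i in Q, remove the corresponding corner cell from P, and reverse-bump its entry up through P; the value ejected from row 1 is w(i).

So w = 4 1 6 3 2 7 5.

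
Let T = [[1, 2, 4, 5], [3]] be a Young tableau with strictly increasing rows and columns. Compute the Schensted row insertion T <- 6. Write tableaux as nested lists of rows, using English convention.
[[1, 2, 4, 5, 6], [3]]

6 is larger than every entry of row 1, so it is appended to row 1. The new tableau is [[1, 2, 4, 5, 6], [3]].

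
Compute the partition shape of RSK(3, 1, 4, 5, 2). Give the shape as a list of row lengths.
Row-insert each entry into an empty tableau.

After inserting 3: P = [[3]].
After inserting 1: P = [[1], [3]].
After inserting 4: P = [[1, 4], [3]].
After inserting 5: P = [[1, 4, 5], [3]].
After inserting 2: P = [[1, 2, 5], [3, 4]].

The final insertion tableau P = [[1, 2, 5], [3, 4]] has shape [3, 2].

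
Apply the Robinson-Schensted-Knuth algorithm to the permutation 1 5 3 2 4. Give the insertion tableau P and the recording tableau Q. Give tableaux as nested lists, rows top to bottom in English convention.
Insert each entry of the permutation into P by Schensted row insertion, recording in Q the position of each new cell.

Insert 1: appended to row 1. P = [[1]].
Insert 5: appended to row 1. P = [[1, 5]].
Insert 3: 3 bumps 5 from row 1; 5 starts row 2. P = [[1, 3], [5]].
Insert 2: 2 bumps 3 from row 1; 3 bumps 5 from row 2; 5 starts row 3. P = [[1, 2], [3], [5]].
Insert 4: appended to row 1. P = [[1, 2, 4], [3], [5]].

So P = [[1, 2, 4], [3], [5]], Q = [[1, 2, 5], [3], [4]].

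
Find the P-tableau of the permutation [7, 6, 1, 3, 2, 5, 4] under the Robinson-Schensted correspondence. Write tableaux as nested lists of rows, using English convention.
P = [[1, 2, 4], [3, 5], [6], [7]]

Insert 7: appended to row 1. P = [[7]].
Insert 6: 6 bumps 7 from row 1; 7 starts row 2. P = [[6], [7]].
Insert 1: 1 bumps 6 from row 1; 6 bumps 7 from row 2; 7 starts row 3. P = [[1], [6], [7]].
Insert 3: appended to row 1. P = [[1, 3], [6], [7]].
Insert 2: 2 bumps 3 from row 1; 3 bumps 6 from row 2; 6 bumps 7 from row 3; 7 starts row 4. P = [[1, 2], [3], [6], [7]].
Insert 5: appended to row 1. P = [[1, 2, 5], [3], [6], [7]].
Insert 4: 4 bumps 5 from row 1; 5 appends to row 2. P = [[1, 2, 4], [3, 5], [6], [7]].

So P = [[1, 2, 4], [3, 5], [6], [7]].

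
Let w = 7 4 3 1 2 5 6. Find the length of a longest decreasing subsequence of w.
4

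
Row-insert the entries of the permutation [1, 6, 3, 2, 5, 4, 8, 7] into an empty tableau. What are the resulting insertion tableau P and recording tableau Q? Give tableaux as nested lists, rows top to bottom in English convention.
Insert each entry of the permutation into P by Schensted row insertion, recording in Q the position of each new cell.

After inserting 1: P = [[1]].
After inserting 6: P = [[1, 6]].
After inserting 3: P = [[1, 3], [6]].
After inserting 2: P = [[1, 2], [3], [6]].
After inserting 5: P = [[1, 2, 5], [3], [6]].
After inserting 4: P = [[1, 2, 4], [3, 5], [6]].
After inserting 8: P = [[1, 2, 4, 8], [3, 5], [6]].
After inserting 7: P = [[1, 2, 4, 7], [3, 5, 8], [6]].

So P = [[1, 2, 4, 7], [3, 5, 8], [6]], Q = [[1, 2, 5, 7], [3, 6, 8], [4]].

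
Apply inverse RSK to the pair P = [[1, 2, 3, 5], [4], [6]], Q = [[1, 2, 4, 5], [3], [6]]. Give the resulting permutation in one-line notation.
Reverse the RSK construction: for i from n down to 1, find the cell of Q containing i, remove the entry at that cell from P, and reverse-bump it up through P; the value ejected from row 1 is w(i).

Step i=6: Q has 6 at row 3, column 1; remove 6 from row 3 of P and reverse-bump: 6 enters row 2 and ejects 4; 4 enters row 1 and ejects 3. So w(6) = 3. P is now [[1, 2, 4, 5], [6]].
Step i=5: Q has 5 at row 1, column 4; remove that cell from P, ejecting 5. So w(5) = 5. P is now [[1, 2, 4], [6]].
Step i=4: Q has 4 at row 1, column 3; remove that cell from P, ejecting 4. So w(4) = 4. P is now [[1, 2], [6]].
Step i=3: Q has 3 at row 2, column 1; remove 6 from row 2 of P and reverse-bump: 6 enters row 1 and ejects 2. So w(3) = 2. P is now [[1, 6]].
Step i=2: Q has 2 at row 1, column 2; remove that cell from P, ejecting 6. So w(2) = 6. P is now [[1]].
Step i=1: Q has 1 at row 1, column 1; remove that cell from P, ejecting 1. So w(1) = 1. P is now [].

So w = 1 6 2 4 5 3.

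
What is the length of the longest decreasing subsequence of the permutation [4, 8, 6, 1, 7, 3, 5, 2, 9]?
4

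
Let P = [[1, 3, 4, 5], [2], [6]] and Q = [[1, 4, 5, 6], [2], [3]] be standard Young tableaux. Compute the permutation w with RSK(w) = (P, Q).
6 2 1 3 4 5

Reverse RSK: for i = n, n-1, ..., 1, locate i in Q, remove the corresponding corner cell from P, and reverse-bump its entry up through P; the value ejected from row 1 is w(i).

So w = 6 2 1 3 4 5.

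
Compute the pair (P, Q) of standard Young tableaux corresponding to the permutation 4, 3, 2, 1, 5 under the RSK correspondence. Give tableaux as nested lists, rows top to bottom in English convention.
Insert each entry of the permutation into P by Schensted row insertion, recording in Q the position of each new cell.

Insert 4: appended to row 1. P = [[4]].
Insert 3: 3 bumps 4 from row 1; 4 starts row 2. P = [[3], [4]].
Insert 2: 2 bumps 3 from row 1; 3 bumps 4 from row 2; 4 starts row 3. P = [[2], [3], [4]].
Insert 1: 1 bumps 2 from row 1; 2 bumps 3 from row 2; 3 bumps 4 from row 3; 4 starts row 4. P = [[1], [2], [3], [4]].
Insert 5: appended to row 1. P = [[1, 5], [2], [3], [4]].

So P = [[1, 5], [2], [3], [4]], Q = [[1, 5], [2], [3], [4]].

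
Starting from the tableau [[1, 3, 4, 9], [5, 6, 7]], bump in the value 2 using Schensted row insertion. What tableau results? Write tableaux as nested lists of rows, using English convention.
[[1, 2, 4, 9], [3, 6, 7], [5]]

In row 1, 2 replaces 3 (the leftmost entry greater than 2); 3 is bumped to row 2. In row 2, 3 replaces 5 (the leftmost entry greater than 3); 5 is bumped to row 3. 5 starts a new row 3. The new tableau is [[1, 2, 4, 9], [3, 6, 7], [5]].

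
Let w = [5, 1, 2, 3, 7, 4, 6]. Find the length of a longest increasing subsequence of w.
5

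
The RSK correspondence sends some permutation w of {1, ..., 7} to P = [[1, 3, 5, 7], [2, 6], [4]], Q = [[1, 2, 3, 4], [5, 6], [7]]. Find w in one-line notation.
Reverse the RSK construction: for i from n down to 1, find the cell of Q containing i, remove the entry at that cell from P, and reverse-bump it up through P; the value ejected from row 1 is w(i).

Step i=7: Q has 7 at row 3, column 1; remove 4 from row 3 of P and reverse-bump: 4 enters row 2 and ejects 2; 2 enters row 1 and ejects 1. So w(7) = 1. P is now [[2, 3, 5, 7], [4, 6]].
Step i=6: Q has 6 at row 2, column 2; remove 6 from row 2 of P and reverse-bump: 6 enters row 1 and ejects 5. So w(6) = 5. P is now [[2, 3, 6, 7], [4]].
Step i=5: Q has 5 at row 2, column 1; remove 4 from row 2 of P and reverse-bump: 4 enters row 1 and ejects 3. So w(5) = 3. P is now [[2, 4, 6, 7]].
Step i=4: Q has 4 at row 1, column 4; remove that cell from P, ejecting 7. So w(4) = 7. P is now [[2, 4, 6]].
Step i=3: Q has 3 at row 1, column 3; remove that cell from P, ejecting 6. So w(3) = 6. P is now [[2, 4]].
Step i=2: Q has 2 at row 1, column 2; remove that cell from P, ejecting 4. So w(2) = 4. P is now [[2]].
Step i=1: Q has 1 at row 1, column 1; remove that cell from P, ejecting 2. So w(1) = 2. P is now [].

So w = 2 4 6 7 3 5 1.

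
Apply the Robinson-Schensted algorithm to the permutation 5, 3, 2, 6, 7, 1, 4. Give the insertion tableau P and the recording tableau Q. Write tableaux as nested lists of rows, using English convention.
Insert each entry of the permutation into P by Schensted row insertion, recording in Q the position of each new cell.

Insert 5: appended to row 1. P = [[5]].
Insert 3: 3 bumps 5 from row 1; 5 starts row 2. P = [[3], [5]].
Insert 2: 2 bumps 3 from row 1; 3 bumps 5 from row 2; 5 starts row 3. P = [[2], [3], [5]].
Insert 6: appended to row 1. P = [[2, 6], [3], [5]].
Insert 7: appended to row 1. P = [[2, 6, 7], [3], [5]].
Insert 1: 1 bumps 2 from row 1; 2 bumps 3 from row 2; 3 bumps 5 from row 3; 5 starts row 4. P = [[1, 6, 7], [2], [3], [5]].
Insert 4: 4 bumps 6 from row 1; 6 appends to row 2. P = [[1, 4, 7], [2, 6], [3], [5]].

So P = [[1, 4, 7], [2, 6], [3], [5]], Q = [[1, 4, 5], [2, 7], [3], [6]].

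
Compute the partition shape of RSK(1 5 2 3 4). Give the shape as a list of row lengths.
[4, 1]

Row-insert each entry into an empty tableau.

After inserting 1: P = [[1]].
After inserting 5: P = [[1, 5]].
After inserting 2: P = [[1, 2], [5]].
After inserting 3: P = [[1, 2, 3], [5]].
After inserting 4: P = [[1, 2, 3, 4], [5]].

The final insertion tableau P = [[1, 2, 3, 4], [5]] has shape [4, 1].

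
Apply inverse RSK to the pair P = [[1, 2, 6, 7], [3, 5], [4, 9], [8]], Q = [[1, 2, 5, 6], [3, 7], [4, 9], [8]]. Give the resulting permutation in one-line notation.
Reverse the RSK construction: for i from n down to 1, find the cell of Q containing i, remove the entry at that cell from P, and reverse-bump it up through P; the value ejected from row 1 is w(i).

Step i=9: Q has 9 at row 3, column 2; remove 9 from row 3 of P and reverse-bump: 9 enters row 2 and ejects 5; 5 enters row 1 and ejects 2. So w(9) = 2. P is now [[1, 5, 6, 7], [3, 9], [4], [8]].
Step i=8: Q has 8 at row 4, column 1; remove 8 from row 4 of P and reverse-bump: 8 enters row 3 and ejects 4; 4 enters row 2 and ejects 3; 3 enters row 1 and ejects 1. So w(8) = 1. P is now [[3, 5, 6, 7], [4, 9], [8]].
Step i=7: Q has 7 at row 2, column 2; remove 9 from row 2 of P and reverse-bump: 9 enters row 1 and ejects 7. So w(7) = 7. P is now [[3, 5, 6, 9], [4], [8]].
Step i=6: Q has 6 at row 1, column 4; remove that cell from P, ejecting 9. So w(6) = 9. P is now [[3, 5, 6], [4], [8]].
Step i=5: Q has 5 at row 1, column 3; remove that cell from P, ejecting 6. So w(5) = 6. P is now [[3, 5], [4], [8]].
Step i=4: Q has 4 at row 3, column 1; remove 8 from row 3 of P and reverse-bump: 8 enters row 2 and ejects 4; 4 enters row 1 and ejects 3. So w(4) = 3. P is now [[4, 5], [8]].
Step i=3: Q has 3 at row 2, column 1; remove 8 from row 2 of P and reverse-bump: 8 enters row 1 and ejects 5. So w(3) = 5. P is now [[4, 8]].
Step i=2: Q has 2 at row 1, column 2; remove that cell from P, ejecting 8. So w(2) = 8. P is now [[4]].
Step i=1: Q has 1 at row 1, column 1; remove that cell from P, ejecting 4. So w(1) = 4. P is now [].

So w = 4 8 5 3 6 9 7 1 2.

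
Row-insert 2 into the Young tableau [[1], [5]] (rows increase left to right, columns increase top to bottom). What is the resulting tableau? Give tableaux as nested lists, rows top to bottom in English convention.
[[1, 2], [5]]

2 is larger than every entry of row 1, so it is appended to row 1. The new tableau is [[1, 2], [5]].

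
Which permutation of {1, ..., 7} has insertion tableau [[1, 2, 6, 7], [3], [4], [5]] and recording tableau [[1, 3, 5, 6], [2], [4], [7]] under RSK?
5 1 4 3 6 7 2

Reverse the RSK construction: for i from n down to 1, find the cell of Q containing i, remove the entry at that cell from P, and reverse-bump it up through P; the value ejected from row 1 is w(i).

Step i=7: Q has 7 at row 4, column 1; remove 5 from row 4 of P and reverse-bump: 5 enters row 3 and ejects 4; 4 enters row 2 and ejects 3; 3 enters row 1 and ejects 2. So w(7) = 2. P is now [[1, 3, 6, 7], [4], [5]].
Step i=6: Q has 6 at row 1, column 4; remove that cell from P, ejecting 7. So w(6) = 7. P is now [[1, 3, 6], [4], [5]].
Step i=5: Q has 5 at row 1, column 3; remove that cell from P, ejecting 6. So w(5) = 6. P is now [[1, 3], [4], [5]].
Step i=4: Q has 4 at row 3, column 1; remove 5 from row 3 of P and reverse-bump: 5 enters row 2 and ejects 4; 4 enters row 1 and ejects 3. So w(4) = 3. P is now [[1, 4], [5]].
Step i=3: Q has 3 at row 1, column 2; remove that cell from P, ejecting 4. So w(3) = 4. P is now [[1], [5]].
Step i=2: Q has 2 at row 2, column 1; remove 5 from row 2 of P and reverse-bump: 5 enters row 1 and ejects 1. So w(2) = 1. P is now [[5]].
Step i=1: Q has 1 at row 1, column 1; remove that cell from P, ejecting 5. So w(1) = 5. P is now [].

So w = 5 1 4 3 6 7 2.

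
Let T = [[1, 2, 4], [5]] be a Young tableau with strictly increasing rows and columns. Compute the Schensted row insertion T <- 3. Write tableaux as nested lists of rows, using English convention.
[[1, 2, 3], [4], [5]]

In row 1, 3 replaces 4 (the leftmost entry greater than 3); 4 is bumped to row 2. In row 2, 4 replaces 5 (the leftmost entry greater than 4); 5 is bumped to row 3. 5 starts a new row 3. The new tableau is [[1, 2, 3], [4], [5]].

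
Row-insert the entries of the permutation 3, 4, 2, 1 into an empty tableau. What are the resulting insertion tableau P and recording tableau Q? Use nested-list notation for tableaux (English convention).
P = [[1, 4], [2], [3]], Q = [[1, 2], [3], [4]]

Insert each entry of the permutation into P by Schensted row insertion, recording in Q the position of each new cell.

Insert 3: appended to row 1. P = [[3]].
Insert 4: appended to row 1. P = [[3, 4]].
Insert 2: 2 bumps 3 from row 1; 3 starts row 2. P = [[2, 4], [3]].
Insert 1: 1 bumps 2 from row 1; 2 bumps 3 from row 2; 3 starts row 3. P = [[1, 4], [2], [3]].

So P = [[1, 4], [2], [3]], Q = [[1, 2], [3], [4]].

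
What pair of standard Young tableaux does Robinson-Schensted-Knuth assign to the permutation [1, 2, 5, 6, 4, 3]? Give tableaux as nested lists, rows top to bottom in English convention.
Insert each entry of the permutation into P by Schensted row insertion, recording in Q the position of each new cell.

Insert 1: appended to row 1. P = [[1]], Q = [[1]].
Insert 2: appended to row 1. P = [[1, 2]], Q = [[1, 2]].
Insert 5: appended to row 1. P = [[1, 2, 5]], Q = [[1, 2, 3]].
Insert 6: appended to row 1. P = [[1, 2, 5, 6]], Q = [[1, 2, 3, 4]].
Insert 4: 4 bumps 5 from row 1; 5 starts row 2. P = [[1, 2, 4, 6], [5]], Q = [[1, 2, 3, 4], [5]].
Insert 3: 3 bumps 4 from row 1; 4 bumps 5 from row 2; 5 starts row 3. P = [[1, 2, 3, 6], [4], [5]], Q = [[1, 2, 3, 4], [5], [6]].

So P = [[1, 2, 3, 6], [4], [5]], Q = [[1, 2, 3, 4], [5], [6]].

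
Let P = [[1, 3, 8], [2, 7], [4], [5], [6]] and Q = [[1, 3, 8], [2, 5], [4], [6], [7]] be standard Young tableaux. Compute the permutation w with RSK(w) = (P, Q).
6 5 7 2 4 3 1 8

Reverse RSK: for i = n, n-1, ..., 1, locate i in Q, remove the corresponding corner cell from P, and reverse-bump its entry up through P; the value ejected from row 1 is w(i).

So w = 6 5 7 2 4 3 1 8.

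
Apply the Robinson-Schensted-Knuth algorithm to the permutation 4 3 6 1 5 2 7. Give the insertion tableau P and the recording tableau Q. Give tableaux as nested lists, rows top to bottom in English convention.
Insert each entry of the permutation into P by Schensted row insertion, recording in Q the position of each new cell.

Insert 4: appended to row 1. P = [[4]].
Insert 3: 3 bumps 4 from row 1; 4 starts row 2. P = [[3], [4]].
Insert 6: appended to row 1. P = [[3, 6], [4]].
Insert 1: 1 bumps 3 from row 1; 3 bumps 4 from row 2; 4 starts row 3. P = [[1, 6], [3], [4]].
Insert 5: 5 bumps 6 from row 1; 6 appends to row 2. P = [[1, 5], [3, 6], [4]].
Insert 2: 2 bumps 5 from row 1; 5 bumps 6 from row 2; 6 appends to row 3. P = [[1, 2], [3, 5], [4, 6]].
Insert 7: appended to row 1. P = [[1, 2, 7], [3, 5], [4, 6]].

So P = [[1, 2, 7], [3, 5], [4, 6]], Q = [[1, 3, 7], [2, 5], [4, 6]].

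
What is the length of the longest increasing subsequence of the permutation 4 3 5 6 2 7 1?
4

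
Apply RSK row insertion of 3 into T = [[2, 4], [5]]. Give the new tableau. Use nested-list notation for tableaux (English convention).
[[2, 3], [4], [5]]

In row 1, 3 replaces 4 (the leftmost entry greater than 3); 4 is bumped to row 2. In row 2, 4 replaces 5 (the leftmost entry greater than 4); 5 is bumped to row 3. 5 starts a new row 3. The new tableau is [[2, 3], [4], [5]].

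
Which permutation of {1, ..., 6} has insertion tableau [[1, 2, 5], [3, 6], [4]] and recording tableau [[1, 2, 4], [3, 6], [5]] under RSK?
1 4 3 6 2 5

Reverse the RSK construction: for i from n down to 1, find the cell of Q containing i, remove the entry at that cell from P, and reverse-bump it up through P; the value ejected from row 1 is w(i).

Step i=6: Q has 6 at row 2, column 2; remove 6 from row 2 of P and reverse-bump: 6 enters row 1 and ejects 5. So w(6) = 5. P is now [[1, 2, 6], [3], [4]].
Step i=5: Q has 5 at row 3, column 1; remove 4 from row 3 of P and reverse-bump: 4 enters row 2 and ejects 3; 3 enters row 1 and ejects 2. So w(5) = 2. P is now [[1, 3, 6], [4]].
Step i=4: Q has 4 at row 1, column 3; remove that cell from P, ejecting 6. So w(4) = 6. P is now [[1, 3], [4]].
Step i=3: Q has 3 at row 2, column 1; remove 4 from row 2 of P and reverse-bump: 4 enters row 1 and ejects 3. So w(3) = 3. P is now [[1, 4]].
Step i=2: Q has 2 at row 1, column 2; remove that cell from P, ejecting 4. So w(2) = 4. P is now [[1]].
Step i=1: Q has 1 at row 1, column 1; remove that cell from P, ejecting 1. So w(1) = 1. P is now [].

So w = 1 4 3 6 2 5.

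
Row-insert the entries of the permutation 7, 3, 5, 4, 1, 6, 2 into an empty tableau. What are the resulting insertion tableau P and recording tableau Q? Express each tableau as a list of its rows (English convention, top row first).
Insert each entry of the permutation into P by Schensted row insertion, recording in Q the position of each new cell.

After inserting 7: P = [[7]].
After inserting 3: P = [[3], [7]].
After inserting 5: P = [[3, 5], [7]].
After inserting 4: P = [[3, 4], [5], [7]].
After inserting 1: P = [[1, 4], [3], [5], [7]].
After inserting 6: P = [[1, 4, 6], [3], [5], [7]].
After inserting 2: P = [[1, 2, 6], [3, 4], [5], [7]].

So P = [[1, 2, 6], [3, 4], [5], [7]], Q = [[1, 3, 6], [2, 7], [4], [5]].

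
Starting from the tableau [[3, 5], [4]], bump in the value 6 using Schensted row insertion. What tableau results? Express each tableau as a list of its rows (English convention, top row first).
[[3, 5, 6], [4]]

6 is larger than every entry of row 1, so it is appended to row 1. The new tableau is [[3, 5, 6], [4]].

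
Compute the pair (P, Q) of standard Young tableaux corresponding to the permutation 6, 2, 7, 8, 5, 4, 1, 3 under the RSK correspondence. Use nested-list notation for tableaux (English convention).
P = [[1, 3, 8], [2, 4], [5, 7], [6]], Q = [[1, 3, 4], [2, 5], [6, 8], [7]]

Insert each entry of the permutation into P by Schensted row insertion, recording in Q the position of each new cell.

Insert 6: appended to row 1. P = [[6]].
Insert 2: 2 bumps 6 from row 1; 6 starts row 2. P = [[2], [6]].
Insert 7: appended to row 1. P = [[2, 7], [6]].
Insert 8: appended to row 1. P = [[2, 7, 8], [6]].
Insert 5: 5 bumps 7 from row 1; 7 appends to row 2. P = [[2, 5, 8], [6, 7]].
Insert 4: 4 bumps 5 from row 1; 5 bumps 6 from row 2; 6 starts row 3. P = [[2, 4, 8], [5, 7], [6]].
Insert 1: 1 bumps 2 from row 1; 2 bumps 5 from row 2; 5 bumps 6 from row 3; 6 starts row 4. P = [[1, 4, 8], [2, 7], [5], [6]].
Insert 3: 3 bumps 4 from row 1; 4 bumps 7 from row 2; 7 appends to row 3. P = [[1, 3, 8], [2, 4], [5, 7], [6]].

So P = [[1, 3, 8], [2, 4], [5, 7], [6]], Q = [[1, 3, 4], [2, 5], [6, 8], [7]].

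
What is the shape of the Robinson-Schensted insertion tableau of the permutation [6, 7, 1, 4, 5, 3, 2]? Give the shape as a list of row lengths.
[3, 2, 1, 1]

Row-insert each entry into an empty tableau.

After inserting 6: P = [[6]].
After inserting 7: P = [[6, 7]].
After inserting 1: P = [[1, 7], [6]].
After inserting 4: P = [[1, 4], [6, 7]].
After inserting 5: P = [[1, 4, 5], [6, 7]].
After inserting 3: P = [[1, 3, 5], [4, 7], [6]].
After inserting 2: P = [[1, 2, 5], [3, 7], [4], [6]].

The final insertion tableau P = [[1, 2, 5], [3, 7], [4], [6]] has shape [3, 2, 1, 1].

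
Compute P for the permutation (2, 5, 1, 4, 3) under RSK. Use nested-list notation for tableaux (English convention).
Insert 2: appended to row 1. P = [[2]].
Insert 5: appended to row 1. P = [[2, 5]].
Insert 1: 1 bumps 2 from row 1; 2 starts row 2. P = [[1, 5], [2]].
Insert 4: 4 bumps 5 from row 1; 5 appends to row 2. P = [[1, 4], [2, 5]].
Insert 3: 3 bumps 4 from row 1; 4 bumps 5 from row 2; 5 starts row 3. P = [[1, 3], [2, 4], [5]].

So P = [[1, 3], [2, 4], [5]].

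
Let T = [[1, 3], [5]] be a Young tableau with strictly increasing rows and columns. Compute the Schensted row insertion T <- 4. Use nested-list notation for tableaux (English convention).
4 is larger than every entry of row 1, so it is appended to row 1. The new tableau is [[1, 3, 4], [5]].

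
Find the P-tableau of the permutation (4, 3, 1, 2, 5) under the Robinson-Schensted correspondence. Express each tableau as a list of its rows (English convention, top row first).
Insert 4: appended to row 1. P = [[4]].
Insert 3: 3 bumps 4 from row 1; 4 starts row 2. P = [[3], [4]].
Insert 1: 1 bumps 3 from row 1; 3 bumps 4 from row 2; 4 starts row 3. P = [[1], [3], [4]].
Insert 2: appended to row 1. P = [[1, 2], [3], [4]].
Insert 5: appended to row 1. P = [[1, 2, 5], [3], [4]].

So P = [[1, 2, 5], [3], [4]].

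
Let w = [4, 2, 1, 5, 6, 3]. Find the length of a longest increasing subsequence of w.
3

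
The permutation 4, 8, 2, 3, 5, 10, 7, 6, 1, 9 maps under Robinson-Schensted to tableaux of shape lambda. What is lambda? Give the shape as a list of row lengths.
[5, 3, 1, 1]

RSK row insertion gives P = [[1, 3, 5, 6, 9], [2, 7, 10], [4], [8]], which has shape [5, 3, 1, 1].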